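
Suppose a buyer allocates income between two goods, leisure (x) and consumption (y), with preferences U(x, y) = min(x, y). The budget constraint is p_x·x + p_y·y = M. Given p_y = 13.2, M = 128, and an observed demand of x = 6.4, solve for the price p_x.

With perfect complements, no substitution: consume in ratio x:y = 1:1.
Budget: p_x·x + p_y·x = M, so (p_x + p_y)·x = M.
Demand: x*(p_x,p_y,M) = M/(p_x + p_y), y* = M/(p_x + p_y).
Set x* = 6.4 in the demand function and solve for p_x: p_x = 6.8.

p_x = 6.8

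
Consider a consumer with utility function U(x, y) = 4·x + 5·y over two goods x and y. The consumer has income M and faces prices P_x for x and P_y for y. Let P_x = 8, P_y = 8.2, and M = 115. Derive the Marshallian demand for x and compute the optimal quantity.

x* = 0

Linear utility — the consumer picks whichever good has higher MU/price: 4/8 = 0.5 vs 5/8.2 = 0.6098.
y gives more utility per dollar, so spend all income on y: y* = M/P_y, x* = 0.
Numerically: x* = 0, y* = 14.0244.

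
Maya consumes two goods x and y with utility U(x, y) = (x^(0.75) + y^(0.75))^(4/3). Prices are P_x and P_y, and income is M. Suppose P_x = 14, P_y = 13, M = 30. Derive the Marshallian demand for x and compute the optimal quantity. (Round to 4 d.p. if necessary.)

MU_x ∝ x^(-0.25), MU_y ∝ y^(-0.25), so MRS = (y/x)^(0.25) = P_x/P_y.
Hence y/x = (P_x/P_y)^(1/(0.25)), i.e. raised to the 4 power.
Substitute y = (y/x)·x into the budget: x* = M/(P_x + P_y·(y/x)).
Numerically y/x = 1.345051, so x* = 30/(14 + 13·1.345051) = 0.9528.

x* = 0.9528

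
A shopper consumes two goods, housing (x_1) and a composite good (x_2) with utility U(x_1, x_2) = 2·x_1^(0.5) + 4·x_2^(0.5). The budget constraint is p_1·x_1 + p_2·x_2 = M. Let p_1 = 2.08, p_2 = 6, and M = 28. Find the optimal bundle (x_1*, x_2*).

Substitute x_2 = (x_2/x_1)·x_1 into the budget: x_1* = M/(p_1 + p_2·(x_2/x_1)).
Numerically x_2/x_1 = 0.480711, so x_1* = 28/(2.08 + 6·0.480711) = 5.6403 and x_2* = 0.480711·5.6403 = 2.7114.

x_1* = 5.6403, x_2* = 2.7114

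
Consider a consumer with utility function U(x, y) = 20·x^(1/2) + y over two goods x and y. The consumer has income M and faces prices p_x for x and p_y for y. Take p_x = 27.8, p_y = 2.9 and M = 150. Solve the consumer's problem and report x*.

x* = 1.0882

Utility is quasi-linear in y; the FOC for x is 10/√x = p_x/p_y.
Solve: √x = 10·p_y/p_x, so x*(p_x,p_y) = (10·p_y/p_x)², and y* = (M − p_x·x*)/p_y.
Plugging in: x* = (10·2.9/27.8)² = 1.0882.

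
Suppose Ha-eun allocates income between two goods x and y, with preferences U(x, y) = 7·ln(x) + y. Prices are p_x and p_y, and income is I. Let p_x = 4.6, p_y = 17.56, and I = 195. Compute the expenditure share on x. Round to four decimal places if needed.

share on x = 0.6304

Set MRS = p_x/p_y: (7/x)/1 = p_x/p_y.
So x*(p_x,p_y) = 7·p_y/p_x, independent of income; and y* = (I − 7·p_y)/p_y.
At the given prices: x* = 7·17.56/4.6 = 26.7217, and y* = 4.1048.
Expenditure on x: 4.6·26.7217 = 122.92; share = 0.6304.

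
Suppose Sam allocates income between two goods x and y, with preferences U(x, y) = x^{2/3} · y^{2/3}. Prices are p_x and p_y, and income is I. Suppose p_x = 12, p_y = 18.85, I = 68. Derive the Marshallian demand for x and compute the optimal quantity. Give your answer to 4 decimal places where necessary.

MU_x/MU_y = (2/3·y)/(2/3·x); tangency sets this equal to p_x/p_y.
So 2/3·p_y·y = 2/3·p_x·x; combined with the budget, a share 0.5 of income goes to x.
Demand: x*(p_x,p_y,I) = 0.5·I/p_x and y* = 0.5·I/p_y.
At p_x=12, p_y=18.85, I=68: x* = 0.5·68/12 = 2.8333.

x* = 2.8333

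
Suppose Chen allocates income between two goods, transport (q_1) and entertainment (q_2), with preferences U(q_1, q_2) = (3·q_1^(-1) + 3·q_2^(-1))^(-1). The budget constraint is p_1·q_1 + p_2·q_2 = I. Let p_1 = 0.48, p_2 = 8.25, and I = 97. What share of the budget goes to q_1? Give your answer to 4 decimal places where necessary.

MU_q_1 ∝ 3·q_1^(-2), MU_q_2 ∝ 3·q_2^(-2), so MRS = (q_2/q_1)^(2) = p_1/p_2.
Hence q_2/q_1 = (p_1/p_2)^(1/(2)), i.e. raised to the 0.5 power.
With the ratio pinned down, the budget gives q_1* = I/(p_1 + p_2·(q_2/q_1)) and q_2* = (q_2/q_1)·q_1*.
Numerically q_2/q_1 = 0.241209, so q_1* = 97/(0.48 + 8.25·0.241209) = 39.2717 and q_2* = 0.241209·39.2717 = 9.4727.
Expenditure on q_1: 0.48·39.2717 = 18.8504; share = 0.1943.

share on q_1 = 0.1943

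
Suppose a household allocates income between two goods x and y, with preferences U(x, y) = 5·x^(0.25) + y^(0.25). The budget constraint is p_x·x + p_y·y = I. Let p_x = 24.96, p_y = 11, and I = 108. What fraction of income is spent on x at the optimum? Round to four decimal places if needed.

MU_x ∝ 5·x^(-0.75), MU_y ∝ y^(-0.75), so MRS = 5·(y/x)^(0.75) = p_x/p_y.
Solve for the ratio: y/x = [(1/5)·p_x/p_y]^(4/3).
Substitute y = (y/x)·x into the budget: x* = I/(p_x + p_y·(y/x)).
Numerically y/x = 0.348746, so x* = 108/(24.96 + 11·0.348746) = 3.7505 and y* = 0.348746·3.7505 = 1.308.
Expenditure on x: 24.96·3.7505 = 93.6123; share = 0.8668.

share on x = 0.8668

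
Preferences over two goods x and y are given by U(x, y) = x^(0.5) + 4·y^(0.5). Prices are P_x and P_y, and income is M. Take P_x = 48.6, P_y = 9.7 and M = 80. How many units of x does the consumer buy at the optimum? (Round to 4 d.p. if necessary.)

MU_x ∝ x^(-0.5), MU_y ∝ 4·y^(-0.5), so MRS = (1/4)·(y/x)^(0.5) = P_x/P_y.
Hence y/x = (4·P_x/P_y)^(1/(0.5)), i.e. raised to the 2 power.
With the ratio pinned down, the budget gives x* = M/(P_x + P_y·(y/x)) and y* = (y/x)·x*.
Numerically y/x = 401.651185, so x* = 80/(48.6 + 9.7·401.651185) = 0.0203.

x* = 0.0203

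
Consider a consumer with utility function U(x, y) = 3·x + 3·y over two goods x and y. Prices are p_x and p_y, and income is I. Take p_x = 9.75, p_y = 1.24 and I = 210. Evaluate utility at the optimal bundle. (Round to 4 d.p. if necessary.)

V = 508.0645

Perfect substitutes: compare marginal utility per dollar. 3/p_x vs 3/p_y → 0.3077 vs 2.4194.
y gives more utility per dollar, so spend all income on y: y* = I/p_y, x* = 0.
Numerically: x* = 0, y* = 169.3548.
Utility at the optimum: U(0, 169.3548) = 508.0645.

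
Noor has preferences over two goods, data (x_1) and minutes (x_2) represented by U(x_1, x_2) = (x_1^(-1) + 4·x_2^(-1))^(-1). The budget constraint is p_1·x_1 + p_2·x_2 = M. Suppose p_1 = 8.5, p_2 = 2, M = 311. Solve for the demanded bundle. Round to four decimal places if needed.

x_1* = 18.5714, x_2* = 76.5717

From the CES first-order condition, (1/4)·(x_2/x_1)^(2) = p_1/p_2.
Hence x_2/x_1 = (4·p_1/p_2)^(1/(2)), i.e. raised to the 0.5 power.
With the ratio pinned down, the budget gives x_1* = M/(p_1 + p_2·(x_2/x_1)) and x_2* = (x_2/x_1)·x_1*.
Numerically x_2/x_1 = 4.123106, so x_1* = 311/(8.5 + 2·4.123106) = 18.5714 and x_2* = 4.123106·18.5714 = 76.5717.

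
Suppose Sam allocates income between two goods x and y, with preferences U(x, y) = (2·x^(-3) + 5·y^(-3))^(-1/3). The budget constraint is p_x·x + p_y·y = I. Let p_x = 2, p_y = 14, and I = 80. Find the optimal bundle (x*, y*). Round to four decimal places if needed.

x* = 6.2389, y* = 4.823

With the ratio pinned down, the budget gives x* = I/(p_x + p_y·(y/x)) and y* = (y/x)·x*.
Numerically y/x = 0.773055, so x* = 80/(2 + 14·0.773055) = 6.2389 and y* = 0.773055·6.2389 = 4.823.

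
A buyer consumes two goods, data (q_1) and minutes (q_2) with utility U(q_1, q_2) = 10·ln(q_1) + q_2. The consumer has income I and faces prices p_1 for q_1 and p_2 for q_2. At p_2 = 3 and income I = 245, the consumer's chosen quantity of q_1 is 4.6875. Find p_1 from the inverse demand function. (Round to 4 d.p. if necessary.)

p_1 = 6.4

MU_q_1 = 10/q_1, MU_q_2 = 1. Tangency: 10/q_1 = p_1/p_2.
So q_1*(p_1,p_2) = 10·p_2/p_1, independent of income; and q_2* = (I − 10·p_2)/p_2.
Set q_1* = 4.6875 in the demand function and solve for p_1: p_1 = 6.4.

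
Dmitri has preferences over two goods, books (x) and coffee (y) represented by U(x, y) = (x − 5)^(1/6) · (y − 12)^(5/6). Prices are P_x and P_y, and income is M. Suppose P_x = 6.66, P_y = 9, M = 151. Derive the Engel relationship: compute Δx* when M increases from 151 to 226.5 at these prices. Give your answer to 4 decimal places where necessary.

Δx* = 1.8894

Let x' = x−5, y' = y−12. MRS = (1/5)·y'/x' = P_x/P_y.
After buying the subsistence bundle (5, 12), a share 1/6 of the remaining income goes to x: x* = 5 + 1/6·(M − 5P_x − 12P_y)/P_x.
Discretionary income = 151 − 5·6.66 − 12·9 = 9.7; x* = 5 + 1/6·9.7/6.66 = 5.2427.
At M' = 226.5: x* = 7.1321. Change: 7.1321 − 5.2427 = 1.8894.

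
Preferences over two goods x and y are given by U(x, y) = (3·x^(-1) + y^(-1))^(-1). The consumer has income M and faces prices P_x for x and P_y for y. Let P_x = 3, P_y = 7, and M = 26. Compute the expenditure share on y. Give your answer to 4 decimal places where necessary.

MRS = MU_x/MU_y = 3·(y/x)^(2). Set equal to P_x/P_y.
Solve for the ratio: y/x = [(1/3)·P_x/P_y]^(0.5).
Substitute y = (y/x)·x into the budget: x* = M/(P_x + P_y·(y/x)).
Numerically y/x = 0.377964, so x* = 26/(3 + 7·0.377964) = 4.6052 and y* = 0.377964·4.6052 = 1.7406.
Expenditure on y: 7·1.7406 = 12.1843; share = 0.4686.

share on y = 0.4686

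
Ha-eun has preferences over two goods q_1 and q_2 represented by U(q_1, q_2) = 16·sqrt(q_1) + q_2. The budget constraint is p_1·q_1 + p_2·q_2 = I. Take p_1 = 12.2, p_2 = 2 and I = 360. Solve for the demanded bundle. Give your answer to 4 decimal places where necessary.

Set MRS = p_1/p_2: 8·q_1^(−1/2) = p_1/p_2.
Thus q_1* = (8·p_2/p_1)² — independent of I — with the rest of income spent on q_2.
Plugging in: q_1* = (8·2/12.2)² = 1.72, q_2* = 169.5082.

q_1* = 1.72, q_2* = 169.5082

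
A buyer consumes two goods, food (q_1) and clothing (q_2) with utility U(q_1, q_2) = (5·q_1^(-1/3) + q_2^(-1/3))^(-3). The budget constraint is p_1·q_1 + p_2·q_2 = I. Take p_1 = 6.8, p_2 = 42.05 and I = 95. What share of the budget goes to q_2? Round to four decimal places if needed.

From the CES first-order condition, 5·(q_2/q_1)^(4/3) = p_1/p_2.
Hence q_2/q_1 = ((1/5)·p_1/p_2)^(1/(4/3)), i.e. raised to the 0.75 power.
Substitute q_2 = (q_2/q_1)·q_1 into the budget: q_1* = I/(p_1 + p_2·(q_2/q_1)).
Numerically q_2/q_1 = 0.076266, so q_1* = 95/(6.8 + 42.05·0.076266) = 9.4934 and q_2* = 0.076266·9.4934 = 0.724.
Expenditure on q_2: 42.05·0.724 = 30.445; share = 0.3205.

share on q_2 = 0.3205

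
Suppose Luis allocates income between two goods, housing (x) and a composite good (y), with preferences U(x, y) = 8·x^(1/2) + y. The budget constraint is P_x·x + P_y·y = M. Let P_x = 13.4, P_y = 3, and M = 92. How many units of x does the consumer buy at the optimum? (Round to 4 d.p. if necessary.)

Solve: √x = 4·P_y/P_x, so x*(P_x,P_y) = (4·P_y/P_x)², and y* = (M − P_x·x*)/P_y.
Plugging in: x* = (4·3/13.4)² = 0.802.

x* = 0.802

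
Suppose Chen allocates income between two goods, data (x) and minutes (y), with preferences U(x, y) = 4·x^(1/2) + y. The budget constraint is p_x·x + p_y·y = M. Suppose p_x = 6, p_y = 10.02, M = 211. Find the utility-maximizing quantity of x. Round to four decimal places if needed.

x* = 11.1556

MU_x = 2/√x, MU_y = 1. Tangency: 2/√x = p_x/p_y.
Solve: √x = 2·p_y/p_x, so x*(p_x,p_y) = (2·p_y/p_x)², and y* = (M − p_x·x*)/p_y.
Plugging in: x* = (2·10.02/6)² = 11.1556.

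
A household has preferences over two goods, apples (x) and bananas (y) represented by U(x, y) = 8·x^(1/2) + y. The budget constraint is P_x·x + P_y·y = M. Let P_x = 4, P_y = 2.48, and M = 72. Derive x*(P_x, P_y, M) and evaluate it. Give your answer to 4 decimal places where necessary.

Utility is quasi-linear in y; the FOC for x is 4/√x = P_x/P_y.
Solve: √x = 4·P_y/P_x, so x*(P_x,P_y) = (4·P_y/P_x)², and y* = (M − P_x·x*)/P_y.
Plugging in: x* = (4·2.48/4)² = 6.1504.

x* = 6.1504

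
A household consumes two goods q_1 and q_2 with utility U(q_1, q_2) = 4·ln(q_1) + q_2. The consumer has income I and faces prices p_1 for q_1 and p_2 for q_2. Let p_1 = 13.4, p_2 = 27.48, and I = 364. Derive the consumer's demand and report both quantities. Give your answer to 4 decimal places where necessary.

q_1* = 8.203, q_2* = 9.246

MU_q_1 = 4/q_1, MU_q_2 = 1. Tangency: 4/q_1 = p_1/p_2.
So q_1*(p_1,p_2) = 4·p_2/p_1, independent of income; and q_2* = (I − 4·p_2)/p_2.
At the given prices: q_1* = 4·27.48/13.4 = 8.203, and q_2* = 9.246.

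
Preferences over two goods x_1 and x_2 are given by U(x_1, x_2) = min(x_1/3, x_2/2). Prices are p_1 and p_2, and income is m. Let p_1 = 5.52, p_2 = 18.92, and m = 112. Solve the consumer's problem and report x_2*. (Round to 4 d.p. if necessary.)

With perfect complements, no substitution: consume in ratio x_1:x_2 = 3:2.
Budget: p_1·x_1 + p_2·(2/3)·x_1 = m, so (3·p_1 + 2·p_2)·x_1 = 3·m.
Demand: x_1*(p_1,p_2,m) = 3·m/(3·p_1 + 2·p_2), x_2* = 2·m/(3·p_1 + 2·p_2).
Here 3·5.52 + 2·18.92 = 54.4, giving x_2* = 4.1176.

x_2* = 4.1176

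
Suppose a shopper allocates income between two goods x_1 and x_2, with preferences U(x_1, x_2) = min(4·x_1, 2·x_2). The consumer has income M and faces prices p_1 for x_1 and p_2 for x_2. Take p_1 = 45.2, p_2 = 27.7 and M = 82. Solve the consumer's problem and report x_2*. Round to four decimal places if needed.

x_2* = 1.6302

Leontief preferences: the optimum is at the kink where x_1/2 = x_2/4, i.e. x_2 = 2·x_1.
Budget: p_1·x_1 + p_2·2·x_1 = M, so (2·p_1 + 4·p_2)·x_1 = 2·M.
Demand: x_1*(p_1,p_2,M) = 2·M/(2·p_1 + 4·p_2), x_2* = 4·M/(2·p_1 + 4·p_2).
Here 2·45.2 + 4·27.7 = 201.2, giving x_2* = 1.6302.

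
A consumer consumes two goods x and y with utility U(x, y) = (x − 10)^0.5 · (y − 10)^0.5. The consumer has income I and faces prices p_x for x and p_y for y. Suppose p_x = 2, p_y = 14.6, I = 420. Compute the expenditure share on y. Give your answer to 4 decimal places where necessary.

share on y = 0.65

This is Cobb-Douglas in (x−10, y−10): tangency gives 0.5·p_y·(y−10) = 0.5·p_x·(x−10).
After buying the subsistence bundle (10, 10), a share 0.5 of the remaining income goes to x: x* = 10 + 0.5·(I − 10p_x − 10p_y)/p_x.
Discretionary income = 420 − 10·2 − 10·14.6 = 254; x* = 10 + 0.5·254/2 = 73.5; y* = 10 + 0.5·254/14.6 = 18.6986.
Expenditure on y: 14.6·18.6986 = 273; share = 0.65.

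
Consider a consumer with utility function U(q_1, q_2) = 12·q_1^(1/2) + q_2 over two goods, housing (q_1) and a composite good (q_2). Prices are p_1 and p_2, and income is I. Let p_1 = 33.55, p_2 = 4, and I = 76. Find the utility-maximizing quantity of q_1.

Thus q_1* = (6·p_2/p_1)² — independent of I — with the rest of income spent on q_2.
Plugging in: q_1* = (6·4/33.55)² = 0.5117.

q_1* = 0.5117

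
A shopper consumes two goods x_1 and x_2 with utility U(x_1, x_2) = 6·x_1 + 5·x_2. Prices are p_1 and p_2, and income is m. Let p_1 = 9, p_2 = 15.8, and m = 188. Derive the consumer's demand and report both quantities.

Linear utility — the consumer picks whichever good has higher MU/price: 6/9 = 0.6667 vs 5/15.8 = 0.3165.
x_1 gives more utility per dollar, so spend all income on x_1: x_1* = m/p_1, x_2* = 0.
Numerically: x_1* = 20.8889, x_2* = 0.

x_1* = 20.8889, x_2* = 0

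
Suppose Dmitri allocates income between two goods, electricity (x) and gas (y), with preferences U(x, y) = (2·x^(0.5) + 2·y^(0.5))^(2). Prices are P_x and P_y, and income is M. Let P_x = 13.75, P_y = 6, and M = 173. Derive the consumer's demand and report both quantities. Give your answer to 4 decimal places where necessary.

From the CES first-order condition, (y/x)^(0.5) = P_x/P_y.
Solve for the ratio: y/x = [P_x/P_y]^(2).
Substitute y = (y/x)·x into the budget: x* = M/(P_x + P_y·(y/x)).
Numerically y/x = 5.251736, so x* = 173/(13.75 + 6·5.251736) = 3.8223 and y* = 5.251736·3.8223 = 20.0738.

x* = 3.8223, y* = 20.0738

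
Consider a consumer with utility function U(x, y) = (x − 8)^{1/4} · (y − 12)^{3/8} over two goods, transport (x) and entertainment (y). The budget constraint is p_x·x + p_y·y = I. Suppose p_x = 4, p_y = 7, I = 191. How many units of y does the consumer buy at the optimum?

Let x' = x−8, y' = y−12. MRS = (2/3)·y'/x' = p_x/p_y.
After buying the subsistence bundle (8, 12), a share 0.4 of the remaining income goes to x: x* = 8 + 0.4·(I − 8p_x − 12p_y)/p_x.
Discretionary income = 191 − 8·4 − 12·7 = 75; y* = 12 + 0.6·75/7 = 18.4286.

y* = 18.4286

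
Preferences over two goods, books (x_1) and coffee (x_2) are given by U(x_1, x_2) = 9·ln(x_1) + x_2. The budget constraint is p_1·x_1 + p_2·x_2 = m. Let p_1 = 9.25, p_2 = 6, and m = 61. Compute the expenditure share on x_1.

Set MRS = p_1/p_2: (9/x_1)/1 = p_1/p_2.
So x_1*(p_1,p_2) = 9·p_2/p_1, independent of income; and x_2* = (m − 9·p_2)/p_2.
At the given prices: x_1* = 9·6/9.25 = 5.8378, and x_2* = 1.1667.
Expenditure on x_1: 9.25·5.8378 = 54; share = 0.8852.

share on x_1 = 0.8852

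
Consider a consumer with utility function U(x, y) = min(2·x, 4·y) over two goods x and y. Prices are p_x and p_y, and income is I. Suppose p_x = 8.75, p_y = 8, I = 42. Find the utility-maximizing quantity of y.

y* = 1.6471

With perfect complements, no substitution: consume in ratio x:y = 4:2.
Budget: p_x·x + p_y·(1/2)·x = I, so (4·p_x + 2·p_y)·x = 4·I.
Demand: x*(p_x,p_y,I) = 4·I/(4·p_x + 2·p_y), y* = 2·I/(4·p_x + 2·p_y).
Here 4·8.75 + 2·8 = 51, giving y* = 1.6471.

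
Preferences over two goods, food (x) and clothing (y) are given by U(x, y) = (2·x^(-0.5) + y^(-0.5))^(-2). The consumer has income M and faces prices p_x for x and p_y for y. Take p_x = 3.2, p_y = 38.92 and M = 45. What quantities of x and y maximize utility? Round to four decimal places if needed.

MRS = MU_x/MU_y = 2·(y/x)^(1.5). Set equal to p_x/p_y.
Solve for the ratio: y/x = [(1/2)·p_x/p_y]^(2/3).
Substitute y = (y/x)·x into the budget: x* = M/(p_x + p_y·(y/x)).
Numerically y/x = 0.119115, so x* = 45/(3.2 + 38.92·0.119115) = 5.7428 and y* = 0.119115·5.7428 = 0.684.

x* = 5.7428, y* = 0.684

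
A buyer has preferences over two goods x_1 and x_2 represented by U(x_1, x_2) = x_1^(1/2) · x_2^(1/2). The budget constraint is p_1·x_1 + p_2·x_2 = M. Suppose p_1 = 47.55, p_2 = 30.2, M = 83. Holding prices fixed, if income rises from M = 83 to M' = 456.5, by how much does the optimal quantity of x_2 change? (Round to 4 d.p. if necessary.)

The MRS is x_2/x_1. Set MRS = p_1/p_2.
Rearranging, p_2·x_2 = p_1·x_1. Substituting into the budget gives p_1·x_1·(1 + 1) = M.
Demand: x_1*(p_1,p_2,M) = 0.5·M/p_1 and x_2* = 0.5·M/p_2.
At p_1=47.55, p_2=30.2, M=83: x_2* = 0.5·83/30.2 = 1.3742.
At M' = 456.5: x_2* = 7.5579. Change: 7.5579 − 1.3742 = 6.1838.

Δx_2* = 6.1838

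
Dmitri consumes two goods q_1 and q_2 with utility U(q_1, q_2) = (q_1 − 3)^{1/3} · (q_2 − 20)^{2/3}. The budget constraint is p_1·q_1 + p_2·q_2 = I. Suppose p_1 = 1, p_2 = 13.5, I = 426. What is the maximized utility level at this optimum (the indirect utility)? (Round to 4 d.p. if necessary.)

V = 14.2791

This is Cobb-Douglas in (q_1−3, q_2−20): tangency gives 1/3·p_2·(q_2−20) = 2/3·p_1·(q_1−3).
Substituting into the budget: q_1* = 3 + 1/3·(I − 3·p_1 − 20·p_2)/p_1, and q_2* = 20 + 2/3·(…)/p_2.
Discretionary income = 426 − 3·1 − 20·13.5 = 153; q_1* = 3 + 1/3·153/1 = 54; q_2* = 20 + 2/3·153/13.5 = 27.5556.
Utility at the optimum: U(54, 27.5556) = 14.2791.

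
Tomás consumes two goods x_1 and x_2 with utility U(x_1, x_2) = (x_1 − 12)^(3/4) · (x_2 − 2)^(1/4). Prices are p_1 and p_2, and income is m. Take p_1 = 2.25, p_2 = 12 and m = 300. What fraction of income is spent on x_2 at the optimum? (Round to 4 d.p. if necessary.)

Let x_1' = x_1−12, x_2' = x_2−2. MRS = 3·x_2'/x_1' = p_1/p_2.
After buying the subsistence bundle (12, 2), a share 0.75 of the remaining income goes to x_1: x_1* = 12 + 0.75·(m − 12p_1 − 2p_2)/p_1.
Discretionary income = 300 − 12·2.25 − 2·12 = 249; x_1* = 12 + 0.75·249/2.25 = 95; x_2* = 2 + 0.25·249/12 = 7.1875.
Expenditure on x_2: 12·7.1875 = 86.25; share = 0.2875.

share on x_2 = 0.2875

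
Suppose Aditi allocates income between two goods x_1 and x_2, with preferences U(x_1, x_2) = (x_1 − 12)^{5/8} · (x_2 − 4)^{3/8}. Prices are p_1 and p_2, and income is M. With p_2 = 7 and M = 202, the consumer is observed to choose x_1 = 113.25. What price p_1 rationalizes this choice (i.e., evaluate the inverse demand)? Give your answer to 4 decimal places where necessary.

p_1 = 1

This is Cobb-Douglas in (x_1−12, x_2−4): tangency gives 0.625·p_2·(x_2−4) = 0.375·p_1·(x_1−12).
After buying the subsistence bundle (12, 4), a share 0.625 of the remaining income goes to x_1: x_1* = 12 + 0.625·(M − 12p_1 − 4p_2)/p_1.
Set x_1* = 113.25 in the demand function and solve for p_1: p_1 = 1.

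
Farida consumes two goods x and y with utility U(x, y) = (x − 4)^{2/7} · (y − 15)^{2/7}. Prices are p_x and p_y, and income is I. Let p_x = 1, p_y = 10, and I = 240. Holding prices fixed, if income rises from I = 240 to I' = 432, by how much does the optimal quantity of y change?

This is Cobb-Douglas in (x−4, y−15): tangency gives 2/7·p_y·(y−15) = 2/7·p_x·(x−4).
Substituting into the budget: x* = 4 + 0.5·(I − 4·p_x − 15·p_y)/p_x, and y* = 15 + 0.5·(…)/p_y.
Discretionary income = 240 − 4·1 − 15·10 = 86; y* = 15 + 0.5·86/10 = 19.3.
At I' = 432: y* = 28.9. Change: 28.9 − 19.3 = 9.6.

Δy* = 9.6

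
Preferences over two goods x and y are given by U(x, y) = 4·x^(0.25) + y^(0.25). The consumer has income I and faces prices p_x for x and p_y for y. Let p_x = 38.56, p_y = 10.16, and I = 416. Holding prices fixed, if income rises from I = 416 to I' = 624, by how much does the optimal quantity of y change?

Δy* = 4.0374

MRS = MU_x/MU_y = 4·(y/x)^(0.75). Set equal to p_x/p_y.
Solve for the ratio: y/x = [(1/4)·p_x/p_y]^(4/3).
With the ratio pinned down, the budget gives x* = I/(p_x + p_y·(y/x)) and y* = (y/x)·x*.
Numerically y/x = 0.932347, so x* = 416/(38.56 + 10.16·0.932347) = 8.6608 and y* = 0.932347·8.6608 = 8.0749.
At I' = 624: y* = 12.1123. Change: 12.1123 − 8.0749 = 4.0374.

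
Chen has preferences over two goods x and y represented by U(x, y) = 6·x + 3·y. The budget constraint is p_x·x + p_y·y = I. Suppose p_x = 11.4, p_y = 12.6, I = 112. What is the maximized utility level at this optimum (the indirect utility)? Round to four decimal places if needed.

Linear utility — the consumer picks whichever good has higher MU/price: 6/11.4 = 0.5263 vs 3/12.6 = 0.2381.
x gives more utility per dollar, so spend all income on x: x* = I/p_x, y* = 0.
Numerically: x* = 9.8246, y* = 0.
Utility at the optimum: U(9.8246, 0) = 58.9474.

V = 58.9474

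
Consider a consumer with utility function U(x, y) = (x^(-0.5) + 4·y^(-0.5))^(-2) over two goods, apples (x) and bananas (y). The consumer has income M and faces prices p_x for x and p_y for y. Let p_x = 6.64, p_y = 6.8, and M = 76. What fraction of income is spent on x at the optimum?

MU_x ∝ x^(-1.5), MU_y ∝ 4·y^(-1.5), so MRS = (1/4)·(y/x)^(1.5) = p_x/p_y.
Hence y/x = (4·p_x/p_y)^(1/(1.5)), i.e. raised to the 2/3 power.
With the ratio pinned down, the budget gives x* = M/(p_x + p_y·(y/x)) and y* = (y/x)·x*.
Numerically y/x = 2.480159, so x* = 76/(6.64 + 6.8·2.480159) = 3.2333 and y* = 2.480159·3.2333 = 8.0192.
Expenditure on x: 6.64·3.2333 = 21.4694; share = 0.2825.

share on x = 0.2825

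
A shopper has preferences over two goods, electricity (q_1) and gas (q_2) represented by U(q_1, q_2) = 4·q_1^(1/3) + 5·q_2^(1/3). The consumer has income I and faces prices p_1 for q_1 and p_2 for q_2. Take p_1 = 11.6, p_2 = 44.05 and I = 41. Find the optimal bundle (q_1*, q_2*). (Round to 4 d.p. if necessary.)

q_1* = 2.0583, q_2* = 0.3887

Substitute q_2 = (q_2/q_1)·q_1 into the budget: q_1* = I/(p_1 + p_2·(q_2/q_1)).
Numerically q_2/q_1 = 0.188857, so q_1* = 41/(11.6 + 44.05·0.188857) = 2.0583 and q_2* = 0.188857·2.0583 = 0.3887.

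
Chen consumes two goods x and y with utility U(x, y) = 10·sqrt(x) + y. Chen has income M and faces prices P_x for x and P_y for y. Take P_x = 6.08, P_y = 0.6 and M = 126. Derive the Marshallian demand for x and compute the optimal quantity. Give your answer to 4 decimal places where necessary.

Solve: √x = 5·P_y/P_x, so x*(P_x,P_y) = (5·P_y/P_x)², and y* = (M − P_x·x*)/P_y.
Plugging in: x* = (5·0.6/6.08)² = 0.2435.

x* = 0.2435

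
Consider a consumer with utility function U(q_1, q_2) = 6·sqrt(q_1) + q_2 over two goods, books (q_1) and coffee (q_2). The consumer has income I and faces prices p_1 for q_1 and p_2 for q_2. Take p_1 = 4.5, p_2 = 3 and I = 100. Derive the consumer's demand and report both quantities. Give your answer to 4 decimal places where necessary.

Plugging in: q_1* = (3·3/4.5)² = 4, q_2* = 27.3333.

q_1* = 4, q_2* = 27.3333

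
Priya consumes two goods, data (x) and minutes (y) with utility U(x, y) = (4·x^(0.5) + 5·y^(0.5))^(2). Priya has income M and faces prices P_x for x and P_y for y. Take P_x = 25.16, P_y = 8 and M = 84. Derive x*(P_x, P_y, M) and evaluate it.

x* = 0.5645

MRS = MU_x/MU_y = (4/5)·(y/x)^(0.5). Set equal to P_x/P_y.
Hence y/x = ((5/4)·P_x/P_y)^(1/(0.5)), i.e. raised to the 2 power.
With the ratio pinned down, the budget gives x* = M/(P_x + P_y·(y/x)) and y* = (y/x)·x*.
Numerically y/x = 15.454727, so x* = 84/(25.16 + 8·15.454727) = 0.5645.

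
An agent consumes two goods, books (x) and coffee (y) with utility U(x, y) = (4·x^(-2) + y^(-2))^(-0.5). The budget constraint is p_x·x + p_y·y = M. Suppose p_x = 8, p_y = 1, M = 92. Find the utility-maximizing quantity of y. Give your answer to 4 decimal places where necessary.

y* = 12.5177

Substitute y = (y/x)·x into the budget: x* = M/(p_x + p_y·(y/x)).
Numerically y/x = 1.259921, so x* = 92/(8 + 1·1.259921) = 9.9353 and y* = 1.259921·9.9353 = 12.5177.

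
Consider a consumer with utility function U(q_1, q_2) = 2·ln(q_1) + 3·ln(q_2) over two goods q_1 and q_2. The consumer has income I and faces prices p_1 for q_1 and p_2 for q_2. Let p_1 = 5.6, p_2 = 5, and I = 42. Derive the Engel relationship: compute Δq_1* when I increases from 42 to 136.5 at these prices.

Tangency: MRS = (2/3)·q_2/q_1 = p_1/p_2.
Rearranging, p_2·q_2 = (3/2)·p_1·q_1. Substituting into the budget gives p_1·q_1·(1 + (3/2)) = I.
Demand: q_1*(p_1,p_2,I) = 0.4·I/p_1 and q_2* = 0.6·I/p_2.
At p_1=5.6, p_2=5, I=42: q_1* = 0.4·42/5.6 = 3.
At I' = 136.5: q_1* = 9.75. Change: 9.75 − 3 = 6.75.

Δq_1* = 6.75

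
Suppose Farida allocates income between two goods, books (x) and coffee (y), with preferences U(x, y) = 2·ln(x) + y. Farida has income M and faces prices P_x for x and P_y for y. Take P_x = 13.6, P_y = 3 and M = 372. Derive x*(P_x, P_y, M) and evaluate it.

x* = 0.4412

MU_x = 2/x, MU_y = 1. Tangency: 2/x = P_x/P_y.
So x*(P_x,P_y) = 2·P_y/P_x, independent of income; and y* = (M − 2·P_y)/P_y.
At the given prices: x* = 2·3/13.6 = 0.4412.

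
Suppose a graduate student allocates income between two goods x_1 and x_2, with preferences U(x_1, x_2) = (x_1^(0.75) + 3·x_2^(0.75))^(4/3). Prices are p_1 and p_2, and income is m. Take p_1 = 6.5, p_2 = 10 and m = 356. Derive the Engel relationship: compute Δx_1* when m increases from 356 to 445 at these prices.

Δx_1* = 0.5891

From the CES first-order condition, (1/3)·(x_2/x_1)^(0.25) = p_1/p_2.
Solve for the ratio: x_2/x_1 = [3·p_1/p_2]^(4).
Substitute x_2 = (x_2/x_1)·x_1 into the budget: x_1* = m/(p_1 + p_2·(x_2/x_1)).
Numerically x_2/x_1 = 14.459006, so x_1* = 356/(6.5 + 10·14.459006) = 2.3562.
At m' = 445: x_1* = 2.9453. Change: 2.9453 − 2.3562 = 0.5891.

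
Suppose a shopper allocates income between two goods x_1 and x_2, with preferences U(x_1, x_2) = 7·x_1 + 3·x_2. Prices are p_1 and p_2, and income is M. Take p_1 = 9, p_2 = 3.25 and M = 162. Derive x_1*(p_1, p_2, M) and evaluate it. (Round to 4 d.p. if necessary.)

x_1* = 0

Linear utility — the consumer picks whichever good has higher MU/price: 7/9 = 0.7778 vs 3/3.25 = 0.9231.
x_2 gives more utility per dollar, so spend all income on x_2: x_2* = M/p_2, x_1* = 0.
Numerically: x_1* = 0, x_2* = 49.8462.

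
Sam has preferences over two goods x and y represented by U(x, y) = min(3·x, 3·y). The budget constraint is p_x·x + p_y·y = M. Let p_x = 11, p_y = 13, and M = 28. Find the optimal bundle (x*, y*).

Demand: x*(p_x,p_y,M) = 3·M/(3·p_x + 3·p_y), y* = 3·M/(3·p_x + 3·p_y).
Here 3·11 + 3·13 = 72, giving x* = 1.1667 and y* = 1.1667.

x* = 1.1667, y* = 1.1667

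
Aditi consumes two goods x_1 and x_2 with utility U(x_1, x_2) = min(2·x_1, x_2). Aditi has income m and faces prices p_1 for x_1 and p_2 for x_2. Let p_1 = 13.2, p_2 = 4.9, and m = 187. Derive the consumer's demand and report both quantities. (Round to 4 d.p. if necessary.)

Here 13.2 + 2·4.9 = 23, giving x_1* = 8.1304 and x_2* = 16.2609.

x_1* = 8.1304, x_2* = 16.2609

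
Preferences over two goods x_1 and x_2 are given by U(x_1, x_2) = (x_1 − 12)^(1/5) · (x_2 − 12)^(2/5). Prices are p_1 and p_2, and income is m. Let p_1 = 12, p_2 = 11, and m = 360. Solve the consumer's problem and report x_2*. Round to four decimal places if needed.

MRS = (1/2)·(x_2−12)/(x_1−12). Tangency with p_1/p_2 gives x_2−12 = 2·(p_1/p_2)·(x_1−12).
Substituting into the budget: x_1* = 12 + 1/3·(m − 12·p_1 − 12·p_2)/p_1, and x_2* = 12 + 2/3·(…)/p_2.
Discretionary income = 360 − 12·12 − 12·11 = 84; x_2* = 12 + 2/3·84/11 = 17.0909.

x_2* = 17.0909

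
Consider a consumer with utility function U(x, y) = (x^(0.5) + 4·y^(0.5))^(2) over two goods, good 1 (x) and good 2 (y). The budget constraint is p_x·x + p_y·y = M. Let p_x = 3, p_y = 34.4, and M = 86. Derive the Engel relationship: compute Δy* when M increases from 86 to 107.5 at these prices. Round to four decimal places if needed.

MRS = MU_x/MU_y = (1/4)·(y/x)^(0.5). Set equal to p_x/p_y.
Hence y/x = (4·p_x/p_y)^(1/(0.5)), i.e. raised to the 2 power.
With the ratio pinned down, the budget gives x* = M/(p_x + p_y·(y/x)) and y* = (y/x)·x*.
Numerically y/x = 0.121687, so x* = 86/(3 + 34.4·0.121687) = 11.9676 and y* = 0.121687·11.9676 = 1.4563.
At M' = 107.5: y* = 1.8204. Change: 1.8204 − 1.4563 = 0.3641.

Δy* = 0.3641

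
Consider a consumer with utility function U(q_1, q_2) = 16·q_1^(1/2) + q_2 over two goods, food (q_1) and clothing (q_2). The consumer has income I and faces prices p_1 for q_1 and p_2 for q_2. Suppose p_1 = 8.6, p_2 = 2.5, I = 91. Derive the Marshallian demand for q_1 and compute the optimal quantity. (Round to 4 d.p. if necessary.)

q_1* = 5.4083

Set MRS = p_1/p_2: 8·q_1^(−1/2) = p_1/p_2.
Solve: √q_1 = 8·p_2/p_1, so q_1*(p_1,p_2) = (8·p_2/p_1)², and q_2* = (I − p_1·q_1*)/p_2.
Plugging in: q_1* = (8·2.5/8.6)² = 5.4083.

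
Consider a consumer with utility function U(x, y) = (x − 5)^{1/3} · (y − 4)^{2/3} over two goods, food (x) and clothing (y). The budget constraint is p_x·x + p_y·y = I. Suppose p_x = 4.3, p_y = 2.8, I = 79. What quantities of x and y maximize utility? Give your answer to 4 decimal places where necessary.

x* = 8.5891, y* = 15.0238

MRS = (1/2)·(y−4)/(x−5). Tangency with p_x/p_y gives y−4 = 2·(p_x/p_y)·(x−5).
After buying the subsistence bundle (5, 4), a share 1/3 of the remaining income goes to x: x* = 5 + 1/3·(I − 5p_x − 4p_y)/p_x.
Discretionary income = 79 − 5·4.3 − 4·2.8 = 46.3; x* = 5 + 1/3·46.3/4.3 = 8.5891; y* = 4 + 2/3·46.3/2.8 = 15.0238.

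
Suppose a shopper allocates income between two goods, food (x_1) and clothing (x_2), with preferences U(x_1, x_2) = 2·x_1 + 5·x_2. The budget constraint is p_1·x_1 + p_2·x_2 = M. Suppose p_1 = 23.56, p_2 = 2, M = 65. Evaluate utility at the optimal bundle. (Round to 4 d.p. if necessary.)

V = 162.5

Perfect substitutes: compare marginal utility per dollar. 2/p_1 vs 5/p_2 → 0.0849 vs 2.5.
x_2 gives more utility per dollar, so spend all income on x_2: x_2* = M/p_2, x_1* = 0.
Numerically: x_1* = 0, x_2* = 32.5.
Utility at the optimum: U(0, 32.5) = 162.5.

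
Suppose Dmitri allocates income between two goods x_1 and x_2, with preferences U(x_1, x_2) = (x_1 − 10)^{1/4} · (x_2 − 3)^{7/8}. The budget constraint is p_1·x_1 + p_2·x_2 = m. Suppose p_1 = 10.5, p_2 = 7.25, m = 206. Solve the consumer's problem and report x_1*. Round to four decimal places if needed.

Let x_1' = x_1−10, x_2' = x_2−3. MRS = (2/7)·x_2'/x_1' = p_1/p_2.
Substituting into the budget: x_1* = 10 + 2/9·(m − 10·p_1 − 3·p_2)/p_1, and x_2* = 3 + 7/9·(…)/p_2.
Discretionary income = 206 − 10·10.5 − 3·7.25 = 79.25; x_1* = 10 + 2/9·79.25/10.5 = 11.6772.

x_1* = 11.6772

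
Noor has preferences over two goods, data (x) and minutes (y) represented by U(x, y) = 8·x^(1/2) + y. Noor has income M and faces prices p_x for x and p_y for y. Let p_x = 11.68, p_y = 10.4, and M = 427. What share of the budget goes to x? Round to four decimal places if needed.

Set MRS = p_x/p_y: 4·x^(−1/2) = p_x/p_y.
Thus x* = (4·p_y/p_x)² — independent of M — with the rest of income spent on y.
Plugging in: x* = (4·10.4/11.68)² = 12.6853, y* = 26.8111.
Expenditure on x: 11.68·12.6853 = 148.1644; share = 0.347.

share on x = 0.347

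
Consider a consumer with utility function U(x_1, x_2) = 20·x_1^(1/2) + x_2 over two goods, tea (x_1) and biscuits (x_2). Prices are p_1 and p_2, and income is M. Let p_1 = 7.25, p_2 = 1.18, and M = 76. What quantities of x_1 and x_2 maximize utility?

MU_x_1 = 10/√x_1, MU_x_2 = 1. Tangency: 10/√x_1 = p_1/p_2.
Solve: √x_1 = 10·p_2/p_1, so x_1*(p_1,p_2) = (10·p_2/p_1)², and x_2* = (M − p_1·x_1*)/p_2.
Plugging in: x_1* = (10·1.18/7.25)² = 2.649, x_2* = 48.1309.

x_1* = 2.649, x_2* = 48.1309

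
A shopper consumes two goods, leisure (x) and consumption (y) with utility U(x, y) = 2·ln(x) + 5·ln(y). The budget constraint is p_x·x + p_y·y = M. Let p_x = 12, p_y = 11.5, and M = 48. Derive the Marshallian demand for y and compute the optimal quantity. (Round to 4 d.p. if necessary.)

MU_x/MU_y = (2·y)/(5·x); tangency sets this equal to p_x/p_y.
So 2·p_y·y = 5·p_x·x; combined with the budget, a share 2/7 of income goes to x.
Demand: x*(p_x,p_y,M) = 2/7·M/p_x and y* = 5/7·M/p_y.
At p_x=12, p_y=11.5, M=48: y* = 5/7·48/11.5 = 2.9814.

y* = 2.9814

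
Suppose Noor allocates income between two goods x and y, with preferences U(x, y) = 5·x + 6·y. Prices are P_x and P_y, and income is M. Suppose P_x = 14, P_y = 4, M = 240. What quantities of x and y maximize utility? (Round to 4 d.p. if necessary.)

x* = 0, y* = 60

y gives more utility per dollar, so spend all income on y: y* = M/P_y, x* = 0.
Numerically: x* = 0, y* = 60.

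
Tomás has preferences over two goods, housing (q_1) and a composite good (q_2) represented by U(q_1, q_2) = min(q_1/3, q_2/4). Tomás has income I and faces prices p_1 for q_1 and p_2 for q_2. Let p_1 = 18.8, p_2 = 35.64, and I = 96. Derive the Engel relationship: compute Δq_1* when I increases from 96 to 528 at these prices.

Δq_1* = 6.5139

Leontief preferences: the optimum is at the kink where q_1/3 = q_2/4, i.e. q_2 = (4/3)·q_1.
Budget: p_1·q_1 + p_2·(4/3)·q_1 = I, so (3·p_1 + 4·p_2)·q_1 = 3·I.
Demand: q_1*(p_1,p_2,I) = 3·I/(3·p_1 + 4·p_2), q_2* = 4·I/(3·p_1 + 4·p_2).
Here 3·18.8 + 4·35.64 = 198.96, giving q_1* = 1.4475.
At I' = 528: q_1* = 7.9614. Change: 7.9614 − 1.4475 = 6.5139.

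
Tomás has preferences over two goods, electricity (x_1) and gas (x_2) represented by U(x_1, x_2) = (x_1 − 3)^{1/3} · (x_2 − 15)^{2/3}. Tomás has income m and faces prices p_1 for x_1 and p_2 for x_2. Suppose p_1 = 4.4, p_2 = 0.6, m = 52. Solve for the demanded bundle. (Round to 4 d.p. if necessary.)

x_1* = 5.2576, x_2* = 48.1111

Let x_1' = x_1−3, x_2' = x_2−15. MRS = (1/2)·x_2'/x_1' = p_1/p_2.
After buying the subsistence bundle (3, 15), a share 1/3 of the remaining income goes to x_1: x_1* = 3 + 1/3·(m − 3p_1 − 15p_2)/p_1.
Discretionary income = 52 − 3·4.4 − 15·0.6 = 29.8; x_1* = 3 + 1/3·29.8/4.4 = 5.2576; x_2* = 15 + 2/3·29.8/0.6 = 48.1111.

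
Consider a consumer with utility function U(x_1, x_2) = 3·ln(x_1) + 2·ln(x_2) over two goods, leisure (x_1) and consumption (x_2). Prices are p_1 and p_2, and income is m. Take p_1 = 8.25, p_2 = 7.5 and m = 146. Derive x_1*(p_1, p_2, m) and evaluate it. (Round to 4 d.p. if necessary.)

x_1* = 10.6182

MU_x_1/MU_x_2 = (3·x_2)/(2·x_1); tangency sets this equal to p_1/p_2.
So 3·p_2·x_2 = 2·p_1·x_1; combined with the budget, a share 0.6 of income goes to x_1.
Demand: x_1*(p_1,p_2,m) = 0.6·m/p_1 and x_2* = 0.4·m/p_2.
At p_1=8.25, p_2=7.5, m=146: x_1* = 0.6·146/8.25 = 10.6182.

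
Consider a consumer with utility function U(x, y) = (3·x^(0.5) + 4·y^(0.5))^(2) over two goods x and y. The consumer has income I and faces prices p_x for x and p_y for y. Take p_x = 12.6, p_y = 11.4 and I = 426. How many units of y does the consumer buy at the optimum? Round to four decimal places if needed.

y* = 24.7649

With the ratio pinned down, the budget gives x* = I/(p_x + p_y·(y/x)) and y* = (y/x)·x*.
Numerically y/x = 2.171745, so x* = 426/(12.6 + 11.4·2.171745) = 11.4032 and y* = 2.171745·11.4032 = 24.7649.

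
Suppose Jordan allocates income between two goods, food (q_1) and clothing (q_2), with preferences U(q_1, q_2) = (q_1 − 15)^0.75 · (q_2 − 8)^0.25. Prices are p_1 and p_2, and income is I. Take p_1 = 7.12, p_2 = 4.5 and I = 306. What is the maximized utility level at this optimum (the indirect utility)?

V = 14.65

MRS = 3·(q_2−8)/(q_1−15). Tangency with p_1/p_2 gives q_2−8 = (1/3)·(p_1/p_2)·(q_1−15).
After buying the subsistence bundle (15, 8), a share 0.75 of the remaining income goes to q_1: q_1* = 15 + 0.75·(I − 15p_1 − 8p_2)/p_1.
Discretionary income = 306 − 15·7.12 − 8·4.5 = 163.2; q_1* = 15 + 0.75·163.2/7.12 = 32.191; q_2* = 8 + 0.25·163.2/4.5 = 17.0667.
Utility at the optimum: U(32.191, 17.0667) = 14.65.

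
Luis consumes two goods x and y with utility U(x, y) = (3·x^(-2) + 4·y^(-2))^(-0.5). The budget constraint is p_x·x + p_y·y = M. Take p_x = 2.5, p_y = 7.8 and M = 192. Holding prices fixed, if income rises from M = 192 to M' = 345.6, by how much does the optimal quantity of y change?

From the CES first-order condition, (3/4)·(y/x)^(3) = p_x/p_y.
Solve for the ratio: y/x = [(4/3)·p_x/p_y]^(1/3).
With the ratio pinned down, the budget gives x* = M/(p_x + p_y·(y/x)) and y* = (y/x)·x*.
Numerically y/x = 0.753231, so x* = 192/(2.5 + 7.8·0.753231) = 22.9248 and y* = 0.753231·22.9248 = 17.2677.
At M' = 345.6: y* = 31.0818. Change: 31.0818 − 17.2677 = 13.8141.

Δy* = 13.8141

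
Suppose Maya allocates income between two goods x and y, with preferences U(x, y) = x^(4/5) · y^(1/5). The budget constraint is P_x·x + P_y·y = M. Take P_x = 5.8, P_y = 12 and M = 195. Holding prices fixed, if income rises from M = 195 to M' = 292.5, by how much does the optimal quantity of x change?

Demand: x*(P_x,P_y,M) = 0.8·M/P_x and y* = 0.2·M/P_y.
At P_x=5.8, P_y=12, M=195: x* = 0.8·195/5.8 = 26.8966.
At M' = 292.5: x* = 40.3448. Change: 40.3448 − 26.8966 = 13.4483.

Δx* = 13.4483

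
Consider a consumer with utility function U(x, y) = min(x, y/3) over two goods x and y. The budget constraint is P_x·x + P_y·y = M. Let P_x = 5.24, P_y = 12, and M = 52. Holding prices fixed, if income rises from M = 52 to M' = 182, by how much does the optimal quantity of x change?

Δx* = 3.1523

Here 5.24 + 3·12 = 41.24, giving x* = 1.2609.
At M' = 182: x* = 4.4132. Change: 4.4132 − 1.2609 = 3.1523.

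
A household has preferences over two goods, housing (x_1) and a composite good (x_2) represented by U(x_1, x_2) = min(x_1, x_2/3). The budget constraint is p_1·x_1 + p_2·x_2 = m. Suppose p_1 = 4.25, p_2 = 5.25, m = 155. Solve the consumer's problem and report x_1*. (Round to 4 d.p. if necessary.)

x_1* = 7.75

Leontief preferences: the optimum is at the kink where x_1/1 = x_2/3, i.e. x_2 = 3·x_1.
Budget: p_1·x_1 + p_2·3·x_1 = m, so (p_1 + 3·p_2)·x_1 = m.
Demand: x_1*(p_1,p_2,m) = m/(p_1 + 3·p_2), x_2* = 3·m/(p_1 + 3·p_2).
Here 4.25 + 3·5.25 = 20, giving x_1* = 7.75.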